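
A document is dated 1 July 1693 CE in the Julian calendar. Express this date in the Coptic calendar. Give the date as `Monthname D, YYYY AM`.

Epip 7, 1409 AM

Both dates share Julian Day Number 2339608; in the Coptic calendar that is 7 Epip 1409 AM.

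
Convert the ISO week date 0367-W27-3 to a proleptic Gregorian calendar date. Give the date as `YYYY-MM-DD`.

ISO week 1 of 367 is the week containing the first Thursday of 367.
Week 27, day 3 (Wednesday) lands on 0367-07-05.

0367-07-05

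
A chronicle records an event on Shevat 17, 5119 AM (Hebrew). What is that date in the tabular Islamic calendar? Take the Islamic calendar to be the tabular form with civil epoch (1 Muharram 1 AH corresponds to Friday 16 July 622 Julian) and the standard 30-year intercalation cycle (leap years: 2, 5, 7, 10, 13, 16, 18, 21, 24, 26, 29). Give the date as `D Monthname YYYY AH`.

Both dates share Julian Day Number 2217448; in the tabular Islamic calendar that is 15 Safar 760 AH.

15 Safar 760 AH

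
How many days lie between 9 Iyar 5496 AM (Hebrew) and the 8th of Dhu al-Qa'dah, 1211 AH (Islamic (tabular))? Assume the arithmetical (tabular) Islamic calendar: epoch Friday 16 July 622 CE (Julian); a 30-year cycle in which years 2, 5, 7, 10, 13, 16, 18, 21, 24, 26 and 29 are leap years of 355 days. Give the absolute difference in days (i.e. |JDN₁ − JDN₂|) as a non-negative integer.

22295

First date → JDN 2355231; second date → JDN 2377526.
The interval is |2355231 − 2377526| = 22295 days.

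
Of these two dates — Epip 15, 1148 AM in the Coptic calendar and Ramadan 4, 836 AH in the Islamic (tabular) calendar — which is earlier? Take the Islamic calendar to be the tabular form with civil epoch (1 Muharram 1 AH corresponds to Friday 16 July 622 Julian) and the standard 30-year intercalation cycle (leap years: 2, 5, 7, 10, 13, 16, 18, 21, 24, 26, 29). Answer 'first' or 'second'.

first

The two dates have Julian Day Numbers 2244286 and 2244575 respectively.
Since 2244286 < 2244575, the first date comes first.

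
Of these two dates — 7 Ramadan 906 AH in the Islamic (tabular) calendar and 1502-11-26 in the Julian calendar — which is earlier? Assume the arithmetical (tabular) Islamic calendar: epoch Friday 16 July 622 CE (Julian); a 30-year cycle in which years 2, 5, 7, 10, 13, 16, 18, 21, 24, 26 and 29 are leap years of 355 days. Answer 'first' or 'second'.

first

First date → JDN 2269384; second date → JDN 2269993.
JDN 2269384 < JDN 2269993, so the first date is earlier.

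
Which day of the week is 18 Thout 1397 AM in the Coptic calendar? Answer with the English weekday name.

Wednesday

This is JDN 2334936 (25 September 1680 Gregorian).
JDN 2334936 mod 7 = 2, and JDN 0 was a Monday, so this is a Wednesday.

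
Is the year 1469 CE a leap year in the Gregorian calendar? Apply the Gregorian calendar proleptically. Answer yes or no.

no

1469 is not divisible by 4, so it is a common year.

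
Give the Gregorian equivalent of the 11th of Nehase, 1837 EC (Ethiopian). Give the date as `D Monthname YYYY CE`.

Julian Day Number of the source date = 2395160.
Converting JDN 2395160 to the Gregorian calendar gives 16 August 1845 CE.

16 August 1845 CE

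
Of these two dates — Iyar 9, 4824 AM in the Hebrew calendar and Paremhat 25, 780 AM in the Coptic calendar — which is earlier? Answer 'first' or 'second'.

second

First date → JDN 2109802; second date → JDN 2109764.
JDN 2109764 < JDN 2109802, so the second date is earlier.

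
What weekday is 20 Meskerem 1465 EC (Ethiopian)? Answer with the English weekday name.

Thursday

Equivalently 26 September 1472 Gregorian, JDN 2258966.
Since JDN mod 7 = 3 (0 = Monday), the day is Thursday.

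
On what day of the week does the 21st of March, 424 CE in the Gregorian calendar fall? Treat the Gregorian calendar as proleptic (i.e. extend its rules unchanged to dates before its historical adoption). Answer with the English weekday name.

Since JDN mod 7 = 3 (0 = Monday), the day is Thursday.

Thursday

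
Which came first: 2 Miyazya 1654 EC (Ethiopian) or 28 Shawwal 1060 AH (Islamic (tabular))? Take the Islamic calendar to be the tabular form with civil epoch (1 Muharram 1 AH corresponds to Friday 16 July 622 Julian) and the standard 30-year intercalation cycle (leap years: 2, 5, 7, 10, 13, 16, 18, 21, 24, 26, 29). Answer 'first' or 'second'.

First date → JDN 2328190; second date → JDN 2324007.
JDN 2324007 < JDN 2328190, so the second date is earlier.

second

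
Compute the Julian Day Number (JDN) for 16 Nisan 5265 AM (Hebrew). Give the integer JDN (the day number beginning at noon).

Equivalently 31 March 1505 (proleptic Gregorian).
JDN 2400001 is 17 November 1858 CE (Gregorian), MJD 0; the target day is −129162 days from there, so JDN = 2270839.

2270839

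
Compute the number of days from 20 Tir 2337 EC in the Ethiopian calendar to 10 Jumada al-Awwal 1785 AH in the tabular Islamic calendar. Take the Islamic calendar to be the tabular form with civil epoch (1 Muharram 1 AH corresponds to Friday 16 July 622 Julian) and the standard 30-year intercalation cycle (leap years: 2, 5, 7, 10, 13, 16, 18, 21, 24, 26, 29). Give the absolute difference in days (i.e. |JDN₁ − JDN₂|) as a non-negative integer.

JDN of the first date = 2577584.
JDN of the second date = 2580757.
|2580757 − 2577584| = 3173.

3173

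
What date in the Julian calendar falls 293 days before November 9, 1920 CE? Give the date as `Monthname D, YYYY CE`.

The starting date is JDN 2422651; 2422651 − 293 = 2422358.
JDN 2422358 corresponds to January 21, 1920 CE.

January 21, 1920 CE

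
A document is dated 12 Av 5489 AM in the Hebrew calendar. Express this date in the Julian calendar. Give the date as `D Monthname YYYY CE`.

Both dates share Julian Day Number 2352783; in the Julian calendar that is 27 July 1729 CE.

27 July 1729 CE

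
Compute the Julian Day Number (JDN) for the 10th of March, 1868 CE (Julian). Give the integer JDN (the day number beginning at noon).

In the Gregorian calendar the same day is 22 March 1868.
JDN 2299161 is 15 October 1582 CE (Gregorian); the target day is +104253 days from there, so JDN = 2403414.

2403414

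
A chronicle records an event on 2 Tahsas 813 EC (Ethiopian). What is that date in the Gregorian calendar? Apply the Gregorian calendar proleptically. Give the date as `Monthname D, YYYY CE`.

Both dates share Julian Day Number 2020895; in the Gregorian calendar that is 2 December 820 CE.

December 2, 820 CE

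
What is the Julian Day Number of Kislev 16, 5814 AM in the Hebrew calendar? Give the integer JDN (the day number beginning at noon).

2471234

In the Gregorian calendar the same day is 27 November 2053.
JDN 2451545 is 1 January 2000 CE (Gregorian); the target day is +19689 days from there, so JDN = 2471234.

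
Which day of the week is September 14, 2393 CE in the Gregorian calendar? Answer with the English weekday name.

Tuesday

JDN 2595342 mod 7 = 1, and JDN 0 was a Monday, so this is a Tuesday.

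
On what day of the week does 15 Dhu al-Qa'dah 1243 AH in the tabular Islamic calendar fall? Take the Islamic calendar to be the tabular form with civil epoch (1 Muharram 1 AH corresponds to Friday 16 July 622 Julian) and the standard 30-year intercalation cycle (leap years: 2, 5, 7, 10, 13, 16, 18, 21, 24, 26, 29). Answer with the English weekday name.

Thursday

In the Gregorian calendar this is 29 May 1828 (JDN 2388872).
JDN 2388872 mod 7 = 3, and JDN 0 was a Monday, so this is a Thursday.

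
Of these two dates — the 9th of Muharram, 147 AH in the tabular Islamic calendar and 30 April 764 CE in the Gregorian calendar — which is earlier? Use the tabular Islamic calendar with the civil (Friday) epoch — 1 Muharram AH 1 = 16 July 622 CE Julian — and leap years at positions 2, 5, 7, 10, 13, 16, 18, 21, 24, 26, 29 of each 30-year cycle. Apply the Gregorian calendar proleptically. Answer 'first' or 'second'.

Converting both to JDN: 2000186 vs 2000225; the smaller is the first.

first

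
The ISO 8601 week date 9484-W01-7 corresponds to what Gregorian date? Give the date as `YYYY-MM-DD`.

9484-01-06

ISO week 1 of 9484 is the week containing the first Thursday of 9484.
Week 1, day 7 (Sunday) lands on 9484-01-06.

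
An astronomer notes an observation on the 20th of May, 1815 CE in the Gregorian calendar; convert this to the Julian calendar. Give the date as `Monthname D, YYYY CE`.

For dates in this range the Gregorian date is 12 days ahead of the Julian.
20 May 1815 Gregorian − 12 days → 8 May 1815 Julian.

May 8, 1815 CE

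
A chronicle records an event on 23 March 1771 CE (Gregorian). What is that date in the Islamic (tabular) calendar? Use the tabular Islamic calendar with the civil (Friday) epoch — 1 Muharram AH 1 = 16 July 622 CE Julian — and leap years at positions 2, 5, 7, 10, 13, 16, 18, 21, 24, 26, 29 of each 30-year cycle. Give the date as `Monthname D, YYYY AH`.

Both dates share Julian Day Number 2367986; in the tabular Islamic calendar that is 6 Dhu al-Hijjah 1184 AH.

Dhu al-Hijjah 6, 1184 AH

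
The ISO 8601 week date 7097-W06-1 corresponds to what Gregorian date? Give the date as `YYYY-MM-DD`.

7097-02-08

ISO week 1 of 7097 is the week containing the first Thursday of 7097.
Week 6, day 1 (Monday) lands on 7097-02-08.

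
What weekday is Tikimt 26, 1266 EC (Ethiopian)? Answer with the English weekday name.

Monday

This is JDN 2186317 (30 October 1273 Gregorian).
Since JDN mod 7 = 0 (0 = Monday), the day is Monday.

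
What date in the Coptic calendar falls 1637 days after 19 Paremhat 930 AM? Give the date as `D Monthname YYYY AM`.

Counting 1637 days forward from JDN 2164545 reaches JDN 2166182, which is 10 Thout 935 AM.

10 Thout 935 AM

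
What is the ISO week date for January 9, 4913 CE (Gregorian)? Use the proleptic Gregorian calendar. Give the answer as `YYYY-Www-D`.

4913-W02-1

The weekday is Monday (ISO weekday 1).
That Monday belongs to ISO week 2 of ISO year 4913.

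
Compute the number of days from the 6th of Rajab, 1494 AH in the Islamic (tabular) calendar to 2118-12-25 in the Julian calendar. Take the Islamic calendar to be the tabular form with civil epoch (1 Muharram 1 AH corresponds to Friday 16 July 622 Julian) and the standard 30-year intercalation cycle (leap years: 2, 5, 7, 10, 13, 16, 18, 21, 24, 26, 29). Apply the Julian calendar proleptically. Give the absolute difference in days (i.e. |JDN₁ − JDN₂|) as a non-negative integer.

First date → JDN 2477691; second date → JDN 2495016.
The interval is |2477691 − 2495016| = 17325 days.

17325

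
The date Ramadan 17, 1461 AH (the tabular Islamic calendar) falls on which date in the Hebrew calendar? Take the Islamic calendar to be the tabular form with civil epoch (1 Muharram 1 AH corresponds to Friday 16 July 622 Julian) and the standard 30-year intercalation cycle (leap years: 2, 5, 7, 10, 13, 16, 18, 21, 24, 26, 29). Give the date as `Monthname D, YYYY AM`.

Both dates share Julian Day Number 2466067; in the Hebrew calendar that is 17 Tishrei 5800 AM.

Tishrei 17, 5800 AM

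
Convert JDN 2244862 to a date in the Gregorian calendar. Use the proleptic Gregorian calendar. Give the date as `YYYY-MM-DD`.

JDN 2451545 is 1 Jan 2000; 2244862 is −206683 days from there.

1434-02-14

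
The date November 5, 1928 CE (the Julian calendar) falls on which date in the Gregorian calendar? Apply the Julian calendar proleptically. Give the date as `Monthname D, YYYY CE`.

At this point the Julian calendar is 13 days behind the Gregorian.
5 November 1928 Julian + 13 days → 18 November 1928 Gregorian.

November 18, 1928 CE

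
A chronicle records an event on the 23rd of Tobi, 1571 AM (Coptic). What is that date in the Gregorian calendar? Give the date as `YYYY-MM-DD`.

1855-01-30

Julian Day Number of the source date = 2398614.
Converting JDN 2398614 to the Gregorian calendar gives 30 January 1855 CE.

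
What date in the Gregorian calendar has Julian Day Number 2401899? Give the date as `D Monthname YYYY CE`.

28 January 1864 CE

JDN 2451545 is 1 Jan 2000; 2401899 is −49646 days from there.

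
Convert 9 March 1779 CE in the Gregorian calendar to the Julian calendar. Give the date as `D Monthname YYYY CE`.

For dates in this range the Gregorian date is 11 days ahead of the Julian.
9 March 1779 Gregorian − 11 days → 26 February 1779 Julian.

26 February 1779 CE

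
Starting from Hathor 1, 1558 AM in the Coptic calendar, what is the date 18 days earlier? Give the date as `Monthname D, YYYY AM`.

Paopi 13, 1558 AM

JDN of Hathor 1, 1558 AM = 2393784.
2393784 − 18 = 2393766.
JDN 2393766 in the Coptic calendar is Paopi 13, 1558 AM.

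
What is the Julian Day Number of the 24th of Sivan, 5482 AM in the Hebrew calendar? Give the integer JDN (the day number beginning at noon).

2350167

In the Gregorian calendar the same day is 9 June 1722.
JDN 2299161 is 15 October 1582 CE (Gregorian); the target day is +51006 days from there, so JDN = 2350167.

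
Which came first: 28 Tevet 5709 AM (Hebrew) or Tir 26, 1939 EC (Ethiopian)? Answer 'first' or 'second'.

Converting both to JDN: 2432946 vs 2432220; the smaller is the second.

second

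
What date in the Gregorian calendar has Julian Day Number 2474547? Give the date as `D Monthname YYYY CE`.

23 December 2062 CE

Counting from JDN 2299161 = 15 Oct 1582 gives an offset of 175386 days.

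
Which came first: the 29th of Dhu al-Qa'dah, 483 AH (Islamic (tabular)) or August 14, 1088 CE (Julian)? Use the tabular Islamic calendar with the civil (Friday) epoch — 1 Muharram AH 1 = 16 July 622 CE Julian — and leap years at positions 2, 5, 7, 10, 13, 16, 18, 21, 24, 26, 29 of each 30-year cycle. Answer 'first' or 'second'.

Converting both to JDN: 2119568 vs 2118676; the smaller is the second.

second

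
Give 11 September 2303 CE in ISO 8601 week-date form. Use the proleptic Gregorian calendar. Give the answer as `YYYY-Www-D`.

The weekday is Friday (ISO weekday 5).
That Friday belongs to ISO week 37 of ISO year 2303.

2303-W37-5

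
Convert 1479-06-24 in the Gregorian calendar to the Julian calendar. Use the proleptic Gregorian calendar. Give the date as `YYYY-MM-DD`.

At this point the Julian calendar is 9 days behind the Gregorian.
24 June 1479 Gregorian − 9 days → 15 June 1479 Julian.

1479-06-15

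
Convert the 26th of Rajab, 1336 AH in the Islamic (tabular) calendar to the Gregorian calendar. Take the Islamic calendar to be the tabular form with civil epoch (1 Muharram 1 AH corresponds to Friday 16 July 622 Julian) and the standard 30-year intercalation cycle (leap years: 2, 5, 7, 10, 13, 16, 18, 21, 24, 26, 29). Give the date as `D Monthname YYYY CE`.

Both dates share Julian Day Number 2421721; in the Gregorian calendar that is 7 May 1918 CE.

7 May 1918 CE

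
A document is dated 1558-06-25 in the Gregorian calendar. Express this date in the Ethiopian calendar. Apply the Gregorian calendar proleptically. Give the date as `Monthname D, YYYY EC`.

Sene 21, 1550 EC

Julian Day Number of the source date = 2290283.
Converting JDN 2290283 to the Ethiopian calendar gives 21 Sene 1550 EC.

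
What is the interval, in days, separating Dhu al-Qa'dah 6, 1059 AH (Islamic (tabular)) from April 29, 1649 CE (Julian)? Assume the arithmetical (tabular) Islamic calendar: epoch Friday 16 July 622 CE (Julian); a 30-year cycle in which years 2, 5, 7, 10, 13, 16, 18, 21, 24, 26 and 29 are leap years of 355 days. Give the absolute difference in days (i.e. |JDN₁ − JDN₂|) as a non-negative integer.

First date → JDN 2323660; second date → JDN 2323474.
The interval is |2323660 − 2323474| = 186 days.

186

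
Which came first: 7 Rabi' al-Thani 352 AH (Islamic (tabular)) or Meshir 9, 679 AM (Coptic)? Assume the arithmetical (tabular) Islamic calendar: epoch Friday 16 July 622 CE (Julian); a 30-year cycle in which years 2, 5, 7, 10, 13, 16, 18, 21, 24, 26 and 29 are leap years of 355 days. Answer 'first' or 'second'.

second

The two dates have Julian Day Numbers 2072918 and 2072827 respectively.
Since 2072827 < 2072918, the second date comes first.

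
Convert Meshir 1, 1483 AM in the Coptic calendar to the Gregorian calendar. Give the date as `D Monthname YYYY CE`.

Julian Day Number of the source date = 2366480.
Converting JDN 2366480 to the Gregorian calendar gives 6 February 1767 CE.

6 February 1767 CE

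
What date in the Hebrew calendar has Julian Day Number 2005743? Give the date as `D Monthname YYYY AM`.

16 Sivan 4539 AM

JDN 2005743 is 9 June 779 in the proleptic Gregorian calendar.
In the Hebrew calendar that day is 16 Sivan 4539 AM.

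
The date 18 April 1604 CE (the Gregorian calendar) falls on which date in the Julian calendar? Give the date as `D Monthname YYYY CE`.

8 April 1604 CE

The Julian–Gregorian offset here is 10 days (Julian trailing).
18 April 1604 Gregorian − 10 days → 8 April 1604 Julian.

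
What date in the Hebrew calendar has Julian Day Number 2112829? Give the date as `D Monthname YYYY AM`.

The proleptic Gregorian equivalent of JDN 2112829 is 17 August 1072.
In the Hebrew calendar that day is 25 Av 4832 AM.

25 Av 4832 AM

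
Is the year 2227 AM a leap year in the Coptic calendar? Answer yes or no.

yes

2227 mod 4 = 3; in the Coptic calendar a year is leap when year mod 4 = 3, so it is a leap year.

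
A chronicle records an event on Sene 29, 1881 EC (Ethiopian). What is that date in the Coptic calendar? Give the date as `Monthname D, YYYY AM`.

Julian Day Number of the source date = 2411189.
Converting JDN 2411189 to the Coptic calendar gives 29 Paoni 1605 AM.

Paoni 29, 1605 AM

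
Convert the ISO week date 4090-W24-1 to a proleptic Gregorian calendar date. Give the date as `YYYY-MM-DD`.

ISO week 1 of 4090 is the week containing the first Thursday of 4090.
Week 24, day 1 (Monday) lands on 4090-06-12.

4090-06-12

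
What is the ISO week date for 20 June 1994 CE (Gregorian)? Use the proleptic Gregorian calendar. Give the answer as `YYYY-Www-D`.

1994-W25-1

The weekday is Monday (ISO weekday 1).
That Monday belongs to ISO week 25 of ISO year 1994.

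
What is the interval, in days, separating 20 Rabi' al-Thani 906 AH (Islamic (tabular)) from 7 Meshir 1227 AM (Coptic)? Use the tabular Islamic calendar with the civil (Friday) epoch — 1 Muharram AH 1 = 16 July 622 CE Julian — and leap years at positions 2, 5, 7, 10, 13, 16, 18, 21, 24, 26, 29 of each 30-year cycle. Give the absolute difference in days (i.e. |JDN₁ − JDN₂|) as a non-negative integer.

JDN of the first date = 2269250.
JDN of the second date = 2272982.
|2272982 − 2269250| = 3732.

3732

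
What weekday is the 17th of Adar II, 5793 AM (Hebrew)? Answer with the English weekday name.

Friday

Equivalently 18 March 2033 Gregorian, JDN 2463675.
JDN 2463675 mod 7 = 4, and JDN 0 was a Monday, so this is a Friday.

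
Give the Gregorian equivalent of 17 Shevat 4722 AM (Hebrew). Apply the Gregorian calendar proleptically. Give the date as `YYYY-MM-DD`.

0962-01-30

Both dates share Julian Day Number 2072453; in the Gregorian calendar that is 30 January 962 CE.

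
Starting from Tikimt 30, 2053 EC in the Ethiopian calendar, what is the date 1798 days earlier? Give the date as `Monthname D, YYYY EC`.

JDN of Tikimt 30, 2053 EC = 2473773.
2473773 − 1798 = 2471975.
JDN 2471975 in the Ethiopian calendar is Hidar 28, 2048 EC.

Hidar 28, 2048 EC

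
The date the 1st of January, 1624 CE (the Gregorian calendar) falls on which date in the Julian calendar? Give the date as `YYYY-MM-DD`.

1623-12-22

The Julian–Gregorian offset here is 10 days (Julian trailing).
1 January 1624 Gregorian − 10 days → 22 December 1623 Julian.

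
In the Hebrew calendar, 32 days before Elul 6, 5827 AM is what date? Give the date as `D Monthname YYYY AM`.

4 Av 5827 AM

JDN of Elul 6, 5827 AM = 2476245.
2476245 − 32 = 2476213.
JDN 2476213 in the Hebrew calendar is 4 Av 5827 AM.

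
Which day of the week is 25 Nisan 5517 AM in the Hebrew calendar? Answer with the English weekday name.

Equivalently 15 April 1757 Gregorian, JDN 2362896.
2362896 ≡ 4 (mod 7); counting from Monday = 0 gives Friday.

Friday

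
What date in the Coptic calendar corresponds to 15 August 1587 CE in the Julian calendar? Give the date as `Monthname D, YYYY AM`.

Mesori 22, 1303 AM

Both dates share Julian Day Number 2300936; in the Coptic calendar that is 22 Mesori 1303 AM.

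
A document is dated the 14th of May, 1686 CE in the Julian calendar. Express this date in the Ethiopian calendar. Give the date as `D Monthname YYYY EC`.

19 Ginbot 1678 EC

The source date corresponds to 24 May 1686 in the Gregorian calendar (JDN 2337003).
That day falls on 19 Ginbot 1678 EC in the Ethiopian calendar.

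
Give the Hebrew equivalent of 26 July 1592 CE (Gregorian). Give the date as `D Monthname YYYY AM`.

Julian Day Number of the source date = 2302733.
Converting JDN 2302733 to the Hebrew calendar gives 17 Av 5352 AM.

17 Av 5352 AM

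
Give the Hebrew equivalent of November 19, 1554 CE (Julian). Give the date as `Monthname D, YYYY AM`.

Both dates share Julian Day Number 2288979; in the Hebrew calendar that is 25 Kislev 5315 AM.

Kislev 25, 5315 AM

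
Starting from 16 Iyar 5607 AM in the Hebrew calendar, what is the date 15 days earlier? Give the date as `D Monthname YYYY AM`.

1 Iyar 5607 AM

JDN of 16 Iyar 5607 AM = 2395784.
2395784 − 15 = 2395769.
JDN 2395769 in the Hebrew calendar is 1 Iyar 5607 AM.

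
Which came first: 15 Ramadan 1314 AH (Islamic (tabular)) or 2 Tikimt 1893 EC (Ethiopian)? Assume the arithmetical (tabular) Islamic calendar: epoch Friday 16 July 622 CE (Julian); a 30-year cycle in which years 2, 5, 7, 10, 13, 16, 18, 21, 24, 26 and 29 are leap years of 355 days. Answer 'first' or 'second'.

first

Converting both to JDN: 2413973 vs 2415305; the smaller is the first.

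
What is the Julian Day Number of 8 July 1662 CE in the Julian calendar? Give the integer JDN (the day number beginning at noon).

In the Gregorian calendar the same day is 18 July 1662.
JDN 2400001 is 17 November 1858 CE (Gregorian), MJD 0; the target day is −71709 days from there, so JDN = 2328292.

2328292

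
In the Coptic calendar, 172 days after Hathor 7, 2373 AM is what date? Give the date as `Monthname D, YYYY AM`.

Parmouti 29, 2373 AM

The starting date is JDN 2691469; 2691469 + 172 = 2691641.
JDN 2691641 corresponds to Parmouti 29, 2373 AM.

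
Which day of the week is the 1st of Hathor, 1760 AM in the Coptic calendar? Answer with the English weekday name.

This is JDN 2467565 (11 November 2043 Gregorian).
Since JDN mod 7 = 2 (0 = Monday), the day is Wednesday.

Wednesday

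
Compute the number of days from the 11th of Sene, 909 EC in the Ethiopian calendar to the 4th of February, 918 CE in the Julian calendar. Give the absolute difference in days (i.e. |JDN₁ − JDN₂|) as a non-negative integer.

JDN of the first date = 2056148.
JDN of the second date = 2056392.
|2056392 − 2056148| = 244.

244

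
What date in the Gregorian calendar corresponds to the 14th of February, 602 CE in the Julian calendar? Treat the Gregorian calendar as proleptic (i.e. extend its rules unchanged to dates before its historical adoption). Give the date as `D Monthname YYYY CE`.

The Julian–Gregorian offset here is 3 days (Julian trailing).
14 February 602 Julian + 3 days → 17 February 602 Gregorian.

17 February 602 CE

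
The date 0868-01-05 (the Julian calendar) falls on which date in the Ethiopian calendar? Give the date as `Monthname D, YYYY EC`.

Tir 9, 860 EC

Julian Day Number of the source date = 2038099.
Converting JDN 2038099 to the Ethiopian calendar gives 9 Tir 860 EC.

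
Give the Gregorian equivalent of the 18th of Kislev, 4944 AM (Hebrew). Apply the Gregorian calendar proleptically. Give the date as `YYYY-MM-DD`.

Both dates share Julian Day Number 2153487; in the Gregorian calendar that is 12 December 1183 CE.

1183-12-12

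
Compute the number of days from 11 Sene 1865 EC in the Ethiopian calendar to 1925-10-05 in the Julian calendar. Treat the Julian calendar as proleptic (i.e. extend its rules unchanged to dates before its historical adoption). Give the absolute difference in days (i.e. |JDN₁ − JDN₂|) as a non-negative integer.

JDN of the first date = 2405327.
JDN of the second date = 2424442.
|2424442 − 2405327| = 19115.

19115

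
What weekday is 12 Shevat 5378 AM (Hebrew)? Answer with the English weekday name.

Wednesday

In the Gregorian calendar this is 7 February 1618 (JDN 2312060).
Since JDN mod 7 = 2 (0 = Monday), the day is Wednesday.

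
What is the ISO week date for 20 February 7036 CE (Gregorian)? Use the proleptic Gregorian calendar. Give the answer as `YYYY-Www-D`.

The weekday is Saturday (ISO weekday 6).
That Saturday belongs to ISO week 7 of ISO year 7036.

7036-W07-6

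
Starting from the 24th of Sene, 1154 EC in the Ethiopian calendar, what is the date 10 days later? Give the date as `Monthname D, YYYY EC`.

Hamle 4, 1154 EC

Counting 10 days forward from JDN 2145647 reaches JDN 2145657, which is Hamle 4, 1154 EC.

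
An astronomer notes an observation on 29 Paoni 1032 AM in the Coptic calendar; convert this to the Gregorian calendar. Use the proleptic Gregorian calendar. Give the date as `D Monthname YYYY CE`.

Julian Day Number of the source date = 2201901.
Converting JDN 2201901 to the Gregorian calendar gives 1 July 1316 CE.

1 July 1316 CE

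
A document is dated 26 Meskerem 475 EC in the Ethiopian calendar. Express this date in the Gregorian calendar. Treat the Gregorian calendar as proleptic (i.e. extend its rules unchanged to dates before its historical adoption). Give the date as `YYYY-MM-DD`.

Both dates share Julian Day Number 1897374; in the Gregorian calendar that is 24 September 482 CE.

0482-09-24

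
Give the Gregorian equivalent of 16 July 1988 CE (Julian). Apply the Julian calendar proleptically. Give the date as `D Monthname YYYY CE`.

29 July 1988 CE

At this point the Julian calendar is 13 days behind the Gregorian.
16 July 1988 Julian + 13 days → 29 July 1988 Gregorian.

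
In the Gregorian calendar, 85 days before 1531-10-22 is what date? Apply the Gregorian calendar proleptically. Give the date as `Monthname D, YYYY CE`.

July 29, 1531 CE

Counting 85 days back from JDN 2280540 reaches JDN 2280455, which is July 29, 1531 CE.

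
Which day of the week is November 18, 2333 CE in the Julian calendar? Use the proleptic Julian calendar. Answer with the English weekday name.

Monday

In the Gregorian calendar this is 4 December 2333 (JDN 2573508).
2573508 ≡ 0 (mod 7); counting from Monday = 0 gives Monday.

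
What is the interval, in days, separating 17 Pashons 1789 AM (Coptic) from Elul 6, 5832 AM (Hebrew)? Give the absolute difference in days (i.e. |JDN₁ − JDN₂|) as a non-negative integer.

JDN of the first date = 2478353.
JDN of the second date = 2478075.
|2478075 − 2478353| = 278.

278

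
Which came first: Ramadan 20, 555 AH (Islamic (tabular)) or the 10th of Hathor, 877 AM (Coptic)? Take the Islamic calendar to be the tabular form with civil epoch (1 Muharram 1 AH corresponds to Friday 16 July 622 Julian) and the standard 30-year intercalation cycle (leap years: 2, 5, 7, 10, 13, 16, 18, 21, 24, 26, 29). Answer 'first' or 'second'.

first

The two dates have Julian Day Numbers 2145014 and 2145058 respectively.
Since 2145014 < 2145058, the first date comes first.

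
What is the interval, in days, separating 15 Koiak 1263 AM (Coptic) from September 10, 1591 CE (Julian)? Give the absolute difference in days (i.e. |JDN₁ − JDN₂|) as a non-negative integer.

16344

First date → JDN 2286079; second date → JDN 2302423.
The interval is |2286079 − 2302423| = 16344 days.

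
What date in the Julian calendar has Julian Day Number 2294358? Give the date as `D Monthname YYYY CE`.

11 August 1569 CE

The proleptic Gregorian equivalent of JDN 2294358 is 21 August 1569.
In the Julian calendar that day is 11 August 1569 CE.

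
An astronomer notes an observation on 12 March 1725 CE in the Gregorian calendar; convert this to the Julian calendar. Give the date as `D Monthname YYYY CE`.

1 March 1725 CE

At this point the Julian calendar is 11 days behind the Gregorian.
12 March 1725 Gregorian − 11 days → 1 March 1725 Julian.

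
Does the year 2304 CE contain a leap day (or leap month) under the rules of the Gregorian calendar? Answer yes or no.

yes

2304 is divisible by 4 and not by 100, so it is a leap year.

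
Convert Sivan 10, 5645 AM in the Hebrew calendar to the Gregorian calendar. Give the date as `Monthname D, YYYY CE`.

May 24, 1885 CE

Both dates share Julian Day Number 2409686; in the Gregorian calendar that is 24 May 1885 CE.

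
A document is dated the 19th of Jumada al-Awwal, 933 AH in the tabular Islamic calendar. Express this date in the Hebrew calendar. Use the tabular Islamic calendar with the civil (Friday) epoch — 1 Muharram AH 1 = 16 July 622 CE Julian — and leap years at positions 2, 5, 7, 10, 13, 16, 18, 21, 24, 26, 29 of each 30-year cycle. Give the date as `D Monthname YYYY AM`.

20 Adar 5287 AM

The source date corresponds to 3 March 1527 in the proleptic Gregorian calendar (JDN 2278846).
That day falls on 20 Adar 5287 AM in the Hebrew calendar.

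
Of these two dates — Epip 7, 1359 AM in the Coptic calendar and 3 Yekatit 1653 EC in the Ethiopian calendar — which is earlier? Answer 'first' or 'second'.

Converting both to JDN: 2321345 vs 2327766; the smaller is the first.

first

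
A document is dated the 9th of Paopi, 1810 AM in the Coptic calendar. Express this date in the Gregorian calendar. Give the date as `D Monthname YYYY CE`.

Julian Day Number of the source date = 2485805.
Converting JDN 2485805 to the Gregorian calendar gives 19 October 2093 CE.

19 October 2093 CE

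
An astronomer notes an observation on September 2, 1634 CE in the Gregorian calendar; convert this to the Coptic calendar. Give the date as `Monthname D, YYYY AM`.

Mesori 30, 1350 AM

Julian Day Number of the source date = 2318111.
Converting JDN 2318111 to the Coptic calendar gives 30 Mesori 1350 AM.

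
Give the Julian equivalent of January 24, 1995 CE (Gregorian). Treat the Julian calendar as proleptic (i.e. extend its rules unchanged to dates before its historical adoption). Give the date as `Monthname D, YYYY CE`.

At this point the Julian calendar is 13 days behind the Gregorian.
24 January 1995 Gregorian − 13 days → 11 January 1995 Julian.

January 11, 1995 CE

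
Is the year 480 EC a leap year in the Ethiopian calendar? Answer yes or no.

480 mod 4 = 0; in the Ethiopian calendar a year is leap when year mod 4 = 3, so it is a common year.

no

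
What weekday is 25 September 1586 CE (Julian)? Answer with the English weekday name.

Sunday

In the Gregorian calendar this is 5 October 1586 (JDN 2300612).
2300612 ≡ 6 (mod 7); counting from Monday = 0 gives Sunday.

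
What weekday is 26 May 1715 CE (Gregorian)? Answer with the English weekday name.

Sunday

JDN 2347596 mod 7 = 6, and JDN 0 was a Monday, so this is a Sunday.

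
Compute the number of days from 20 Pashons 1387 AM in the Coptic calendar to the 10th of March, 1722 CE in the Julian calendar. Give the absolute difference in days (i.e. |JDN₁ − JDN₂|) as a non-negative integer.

18562

First date → JDN 2331525; second date → JDN 2350087.
The interval is |2331525 − 2350087| = 18562 days.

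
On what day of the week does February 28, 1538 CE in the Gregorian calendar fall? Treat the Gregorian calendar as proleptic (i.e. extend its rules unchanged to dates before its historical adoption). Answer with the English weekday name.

Monday

JDN 2282861 mod 7 = 0, and JDN 0 was a Monday, so this is a Monday.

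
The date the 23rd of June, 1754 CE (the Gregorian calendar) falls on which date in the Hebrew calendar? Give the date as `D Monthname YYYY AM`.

3 Tammuz 5514 AM

Julian Day Number of the source date = 2361869.
Converting JDN 2361869 to the Hebrew calendar gives 3 Tammuz 5514 AM.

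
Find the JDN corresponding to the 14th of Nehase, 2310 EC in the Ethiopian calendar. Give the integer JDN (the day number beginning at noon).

In the Gregorian calendar the same day is 23 August 2318.
JDN 2400001 is 17 November 1858 CE (Gregorian), MJD 0; the target day is +167925 days from there, so JDN = 2567926.

2567926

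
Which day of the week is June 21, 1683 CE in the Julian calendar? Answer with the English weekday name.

This is JDN 2335945 (1 July 1683 Gregorian).
Since JDN mod 7 = 3 (0 = Monday), the day is Thursday.

Thursday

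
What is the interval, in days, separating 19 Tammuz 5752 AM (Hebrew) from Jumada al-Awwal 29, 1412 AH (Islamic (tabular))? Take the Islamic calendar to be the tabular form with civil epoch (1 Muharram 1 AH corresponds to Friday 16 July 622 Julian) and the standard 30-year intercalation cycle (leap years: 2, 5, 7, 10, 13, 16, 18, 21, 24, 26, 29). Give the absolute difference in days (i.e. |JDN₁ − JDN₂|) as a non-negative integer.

227

First date → JDN 2448824; second date → JDN 2448597.
The interval is |2448824 − 2448597| = 227 days.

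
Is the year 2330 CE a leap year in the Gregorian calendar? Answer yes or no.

no

2330 is not divisible by 4, so it is a common year.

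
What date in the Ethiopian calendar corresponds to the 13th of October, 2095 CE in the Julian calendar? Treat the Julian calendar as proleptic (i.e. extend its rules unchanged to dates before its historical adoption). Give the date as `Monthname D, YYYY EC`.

Tikimt 15, 2088 EC

Julian Day Number of the source date = 2486542.
Converting JDN 2486542 to the Ethiopian calendar gives 15 Tikimt 2088 EC.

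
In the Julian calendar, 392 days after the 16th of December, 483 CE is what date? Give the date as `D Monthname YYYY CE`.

11 January 485 CE

JDN of the 16th of December, 483 CE = 1897823.
1897823 + 392 = 1898215.
JDN 1898215 in the Julian calendar is 11 January 485 CE.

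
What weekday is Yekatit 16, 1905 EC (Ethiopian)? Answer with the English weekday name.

In the Gregorian calendar this is 23 February 1913 (JDN 2419822).
2419822 ≡ 6 (mod 7); counting from Monday = 0 gives Sunday.

Sunday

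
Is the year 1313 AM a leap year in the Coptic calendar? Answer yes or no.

no

1313 mod 4 = 1; in the Coptic calendar a year is leap when year mod 4 = 3, so it is a common year.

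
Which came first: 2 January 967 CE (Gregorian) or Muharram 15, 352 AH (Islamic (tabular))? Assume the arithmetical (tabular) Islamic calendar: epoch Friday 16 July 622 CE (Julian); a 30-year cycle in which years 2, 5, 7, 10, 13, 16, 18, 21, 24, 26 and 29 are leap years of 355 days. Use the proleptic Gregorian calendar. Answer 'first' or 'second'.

Converting both to JDN: 2074251 vs 2072837; the smaller is the second.

second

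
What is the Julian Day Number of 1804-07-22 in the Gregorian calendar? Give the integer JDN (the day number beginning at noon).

2380160

JDN 2299161 is 15 October 1582 CE (Gregorian); the target day is +80999 days from there, so JDN = 2380160.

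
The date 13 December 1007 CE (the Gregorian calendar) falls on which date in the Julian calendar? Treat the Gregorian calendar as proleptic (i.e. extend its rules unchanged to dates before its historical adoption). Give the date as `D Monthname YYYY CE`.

7 December 1007 CE

For dates in this range the Gregorian date is 6 days ahead of the Julian.
13 December 1007 Gregorian − 6 days → 7 December 1007 Julian.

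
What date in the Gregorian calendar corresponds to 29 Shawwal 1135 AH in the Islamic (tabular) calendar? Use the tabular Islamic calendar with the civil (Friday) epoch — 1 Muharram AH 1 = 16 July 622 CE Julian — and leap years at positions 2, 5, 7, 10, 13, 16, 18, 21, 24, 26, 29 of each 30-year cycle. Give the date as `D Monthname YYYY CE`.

Both dates share Julian Day Number 2350586; in the Gregorian calendar that is 2 August 1723 CE.

2 August 1723 CE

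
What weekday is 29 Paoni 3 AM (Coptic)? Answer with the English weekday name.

Thursday

Equivalently 23 June 287 Gregorian, JDN 1826058.
Since JDN mod 7 = 3 (0 = Monday), the day is Thursday.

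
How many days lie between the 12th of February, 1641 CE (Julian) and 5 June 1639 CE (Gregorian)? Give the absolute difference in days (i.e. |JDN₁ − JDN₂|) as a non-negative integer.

628

First date → JDN 2320476; second date → JDN 2319848.
The interval is |2320476 − 2319848| = 628 days.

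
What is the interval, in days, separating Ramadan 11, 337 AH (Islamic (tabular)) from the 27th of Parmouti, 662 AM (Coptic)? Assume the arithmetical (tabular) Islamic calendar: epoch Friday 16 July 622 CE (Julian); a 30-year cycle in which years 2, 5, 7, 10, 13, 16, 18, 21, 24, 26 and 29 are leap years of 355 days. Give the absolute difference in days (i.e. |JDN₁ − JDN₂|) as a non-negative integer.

JDN of the first date = 2067753.
JDN of the second date = 2066696.
|2066696 − 2067753| = 1057.

1057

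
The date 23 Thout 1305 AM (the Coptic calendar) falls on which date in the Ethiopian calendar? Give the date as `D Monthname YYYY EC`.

Julian Day Number of the source date = 2301338.
Converting JDN 2301338 to the Ethiopian calendar gives 23 Meskerem 1581 EC.

23 Meskerem 1581 EC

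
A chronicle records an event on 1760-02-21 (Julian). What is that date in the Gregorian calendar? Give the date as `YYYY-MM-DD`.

1760-03-03

For dates in this range the Gregorian date is 11 days ahead of the Julian.
21 February 1760 Julian + 11 days → 3 March 1760 Gregorian.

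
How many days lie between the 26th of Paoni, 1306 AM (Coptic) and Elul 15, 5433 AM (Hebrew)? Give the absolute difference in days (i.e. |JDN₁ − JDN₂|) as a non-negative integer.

JDN of the first date = 2301976.
JDN of the second date = 2332350.
|2332350 − 2301976| = 30374.

30374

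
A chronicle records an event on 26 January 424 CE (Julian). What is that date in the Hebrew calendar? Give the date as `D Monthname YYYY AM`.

8 Shevat 4184 AM

The source date corresponds to 27 January 424 in the proleptic Gregorian calendar (JDN 1875949).
That day falls on 8 Shevat 4184 AM in the Hebrew calendar.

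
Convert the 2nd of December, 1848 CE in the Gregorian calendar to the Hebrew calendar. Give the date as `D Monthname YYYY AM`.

Julian Day Number of the source date = 2396364.
Converting JDN 2396364 to the Hebrew calendar gives 7 Kislev 5609 AM.

7 Kislev 5609 AM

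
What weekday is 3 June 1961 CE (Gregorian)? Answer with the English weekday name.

2437454 ≡ 5 (mod 7); counting from Monday = 0 gives Saturday.

Saturday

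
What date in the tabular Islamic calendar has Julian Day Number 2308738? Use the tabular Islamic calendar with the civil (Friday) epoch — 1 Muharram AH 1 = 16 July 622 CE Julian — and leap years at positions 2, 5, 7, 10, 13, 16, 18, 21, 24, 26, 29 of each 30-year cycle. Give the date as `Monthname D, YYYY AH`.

JDN 2308738 is 3 January 1609 in the Gregorian calendar.
In the tabular Islamic calendar that day is Ramadan 26, 1017 AH.

Ramadan 26, 1017 AH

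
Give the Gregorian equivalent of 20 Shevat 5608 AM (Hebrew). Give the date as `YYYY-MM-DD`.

Both dates share Julian Day Number 2396052; in the Gregorian calendar that is 25 January 1848 CE.

1848-01-25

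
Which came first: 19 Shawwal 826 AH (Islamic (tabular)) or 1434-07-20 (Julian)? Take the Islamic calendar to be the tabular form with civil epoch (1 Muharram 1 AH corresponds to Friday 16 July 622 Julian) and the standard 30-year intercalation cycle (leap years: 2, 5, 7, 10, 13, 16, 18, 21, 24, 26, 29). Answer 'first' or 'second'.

first

The two dates have Julian Day Numbers 2241076 and 2245027 respectively.
Since 2241076 < 2245027, the first date comes first.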